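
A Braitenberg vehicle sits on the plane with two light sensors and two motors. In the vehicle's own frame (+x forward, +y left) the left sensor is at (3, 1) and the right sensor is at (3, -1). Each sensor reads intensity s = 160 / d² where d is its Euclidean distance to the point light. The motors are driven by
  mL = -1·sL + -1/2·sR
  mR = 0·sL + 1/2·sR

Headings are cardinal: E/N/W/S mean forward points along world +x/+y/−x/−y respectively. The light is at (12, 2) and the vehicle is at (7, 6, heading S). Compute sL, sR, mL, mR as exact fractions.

160/17 160/37 -7280/629 80/37

left sensor world pos  = (8, 3); dL² = 17
right sensor world pos = (6, 3); dR² = 37
sL = 160/17 = 160/17
sR = 160/37 = 160/37
mL = -1·sL + -1/2·sR = -7280/629
mR = 0·sL + 1/2·sR = 80/37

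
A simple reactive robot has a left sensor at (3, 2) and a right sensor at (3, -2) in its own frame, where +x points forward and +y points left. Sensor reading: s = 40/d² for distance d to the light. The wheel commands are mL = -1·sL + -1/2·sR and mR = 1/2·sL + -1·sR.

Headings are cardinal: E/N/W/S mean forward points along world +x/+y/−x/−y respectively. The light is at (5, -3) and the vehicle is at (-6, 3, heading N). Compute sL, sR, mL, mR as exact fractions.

4/25 20/81 -574/2025 -338/2025

left sensor world pos  = (-8, 6); dL² = 250
right sensor world pos = (-4, 6); dR² = 162
sL = 40/250 = 4/25
sR = 40/162 = 20/81
mL = -1·sL + -1/2·sR = -574/2025
mR = 1/2·sL + -1·sR = -338/2025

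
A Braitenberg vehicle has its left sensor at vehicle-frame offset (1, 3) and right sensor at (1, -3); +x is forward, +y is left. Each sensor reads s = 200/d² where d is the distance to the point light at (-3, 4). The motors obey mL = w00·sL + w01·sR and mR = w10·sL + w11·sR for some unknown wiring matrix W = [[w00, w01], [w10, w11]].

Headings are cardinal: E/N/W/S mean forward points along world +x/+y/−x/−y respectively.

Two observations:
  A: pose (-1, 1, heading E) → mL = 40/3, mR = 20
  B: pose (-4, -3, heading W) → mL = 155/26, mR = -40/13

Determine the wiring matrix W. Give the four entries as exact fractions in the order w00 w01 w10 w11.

obs A: pose=(-1,1,E) → sL=200/9, sR=40/9, mL=40/3, mR=20
obs B: pose=(-4,-3,W) → sL=25/13, sR=10, mL=155/26, mR=-40/13
sensor matrix S = [[200/9, 40/9], [25/13, 10]]; det S = 25000/117
solve [mL_A; mL_B] = S·[w00; w01] and [mR_A; mR_B] = S·[w10; w11]:
  w00 = 1/2, w01 = 1/2, w10 = 1, w11 = -1/2

1/2 1/2 1 -1/2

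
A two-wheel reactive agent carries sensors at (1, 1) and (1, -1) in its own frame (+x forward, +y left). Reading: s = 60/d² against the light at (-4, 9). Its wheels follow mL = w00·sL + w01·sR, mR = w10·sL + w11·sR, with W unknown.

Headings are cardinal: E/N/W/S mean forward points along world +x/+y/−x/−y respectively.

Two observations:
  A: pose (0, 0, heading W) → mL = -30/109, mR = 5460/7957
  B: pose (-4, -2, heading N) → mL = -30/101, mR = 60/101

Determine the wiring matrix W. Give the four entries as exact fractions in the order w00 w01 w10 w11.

obs A: pose=(0,0,W) → sL=60/109, sR=60/73, mL=-30/109, mR=5460/7957
obs B: pose=(-4,-2,N) → sL=60/101, sR=60/101, mL=-30/101, mR=60/101
sensor matrix S = [[60/109, 60/73], [60/101, 60/101]]; det S = -129600/803657
solve [mL_A; mL_B] = S·[w00; w01] and [mR_A; mR_B] = S·[w10; w11]:
  w00 = -1/2, w01 = 0, w10 = 1/2, w11 = 1/2

-1/2 0 1/2 1/2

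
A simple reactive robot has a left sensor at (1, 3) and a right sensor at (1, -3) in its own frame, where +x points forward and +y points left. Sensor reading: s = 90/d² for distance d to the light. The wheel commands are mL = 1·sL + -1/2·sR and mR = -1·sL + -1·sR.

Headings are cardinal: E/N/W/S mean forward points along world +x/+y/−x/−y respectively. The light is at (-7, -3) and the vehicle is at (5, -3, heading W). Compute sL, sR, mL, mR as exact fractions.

9/13 9/13 9/26 -18/13

left sensor world pos  = (4, -6); dL² = 130
right sensor world pos = (4, 0); dR² = 130
sL = 90/130 = 9/13
sR = 90/130 = 9/13
mL = 1·sL + -1/2·sR = 9/26
mR = -1·sL + -1·sR = -18/13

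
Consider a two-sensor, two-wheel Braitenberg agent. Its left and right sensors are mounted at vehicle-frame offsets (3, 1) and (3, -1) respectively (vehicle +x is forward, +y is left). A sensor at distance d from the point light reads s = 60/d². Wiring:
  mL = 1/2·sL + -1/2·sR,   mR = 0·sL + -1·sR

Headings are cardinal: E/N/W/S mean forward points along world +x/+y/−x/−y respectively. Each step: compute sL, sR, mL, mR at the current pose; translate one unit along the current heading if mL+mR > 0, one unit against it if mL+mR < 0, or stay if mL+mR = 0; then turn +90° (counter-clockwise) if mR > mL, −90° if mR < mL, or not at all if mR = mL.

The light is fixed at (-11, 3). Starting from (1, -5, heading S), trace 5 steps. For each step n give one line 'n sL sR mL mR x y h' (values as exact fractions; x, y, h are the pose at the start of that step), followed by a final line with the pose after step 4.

0 6/29 30/121 -72/3509 -30/121 1 -5 S
1 12/29 20/39 -56/1131 -20/39 1 -4 W
2 3/8 15/53 39/848 -15/53 2 -4 N
3 12/61 60/337 192/20557 -60/337 2 -5 E
4 6/29 30/121 -72/3509 -30/121 1 -5 S
final 1 -4 W

n=0: pose=(1,-5,S); sL=6/29, sR=30/121; mL=-72/3509, mR=-30/121; mL+mR=-942/3509 → advance -1; mR−mL=-798/3509 → turn -1·90°
n=1: pose=(1,-4,W); sL=12/29, sR=20/39; mL=-56/1131, mR=-20/39; mL+mR=-212/377 → advance -1; mR−mL=-524/1131 → turn -1·90°
n=2: pose=(2,-4,N); sL=3/8, sR=15/53; mL=39/848, mR=-15/53; mL+mR=-201/848 → advance -1; mR−mL=-279/848 → turn -1·90°
n=3: pose=(2,-5,E); sL=12/61, sR=60/337; mL=192/20557, mR=-60/337; mL+mR=-3468/20557 → advance -1; mR−mL=-3852/20557 → turn -1·90°
n=4: pose=(1,-5,S); sL=6/29, sR=30/121; mL=-72/3509, mR=-30/121; mL+mR=-942/3509 → advance -1; mR−mL=-798/3509 → turn -1·90°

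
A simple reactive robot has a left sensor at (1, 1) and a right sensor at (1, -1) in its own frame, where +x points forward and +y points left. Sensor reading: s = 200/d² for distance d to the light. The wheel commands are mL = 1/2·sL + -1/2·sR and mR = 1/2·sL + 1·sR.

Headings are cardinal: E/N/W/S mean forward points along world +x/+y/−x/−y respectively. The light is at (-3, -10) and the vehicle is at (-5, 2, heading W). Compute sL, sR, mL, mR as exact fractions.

20/13 100/89 240/1157 2190/1157

left sensor world pos  = (-6, 1); dL² = 130
right sensor world pos = (-6, 3); dR² = 178
sL = 200/130 = 20/13
sR = 200/178 = 100/89
mL = 1/2·sL + -1/2·sR = 240/1157
mR = 1/2·sL + 1·sR = 2190/1157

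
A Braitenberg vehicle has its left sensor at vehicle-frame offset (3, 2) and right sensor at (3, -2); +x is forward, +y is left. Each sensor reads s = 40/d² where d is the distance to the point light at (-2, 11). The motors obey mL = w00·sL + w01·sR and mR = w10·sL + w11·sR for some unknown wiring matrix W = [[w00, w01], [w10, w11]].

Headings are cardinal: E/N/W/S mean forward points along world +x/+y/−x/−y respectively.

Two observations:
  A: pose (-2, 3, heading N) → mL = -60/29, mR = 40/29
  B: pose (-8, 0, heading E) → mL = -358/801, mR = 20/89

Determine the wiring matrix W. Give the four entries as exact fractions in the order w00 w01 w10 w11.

-1/2 -1 0 1

obs A: pose=(-2,3,N) → sL=40/29, sR=40/29, mL=-60/29, mR=40/29
obs B: pose=(-8,0,E) → sL=4/9, sR=20/89, mL=-358/801, mR=20/89
sensor matrix S = [[40/29, 40/29], [4/9, 20/89]]; det S = -7040/23229
solve [mL_A; mL_B] = S·[w00; w01] and [mR_A; mR_B] = S·[w10; w11]:
  w00 = -1/2, w01 = -1, w10 = 0, w11 = 1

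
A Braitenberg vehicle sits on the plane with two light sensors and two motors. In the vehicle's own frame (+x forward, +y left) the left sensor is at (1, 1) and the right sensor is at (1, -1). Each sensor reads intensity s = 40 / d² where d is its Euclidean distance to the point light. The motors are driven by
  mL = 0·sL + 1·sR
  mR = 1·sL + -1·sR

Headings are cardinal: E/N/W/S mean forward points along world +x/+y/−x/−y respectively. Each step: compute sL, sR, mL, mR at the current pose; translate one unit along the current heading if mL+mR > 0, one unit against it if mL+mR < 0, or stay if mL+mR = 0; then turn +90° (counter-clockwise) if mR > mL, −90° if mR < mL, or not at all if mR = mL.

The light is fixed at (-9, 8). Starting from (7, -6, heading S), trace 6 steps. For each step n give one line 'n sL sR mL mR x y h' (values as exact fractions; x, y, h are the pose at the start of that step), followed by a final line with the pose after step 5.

n=0: pose=(7,-6,S); sL=20/257, sR=4/45; mL=4/45, mR=-128/11565; mL+mR=20/257 → advance +1; mR−mL=-1156/11565 → turn -1·90°
n=1: pose=(7,-7,W); sL=40/481, sR=40/421; mL=40/421, mR=-2400/202501; mL+mR=40/481 → advance +1; mR−mL=-21640/202501 → turn -1·90°
n=2: pose=(6,-7,N); sL=5/49, sR=10/113; mL=10/113, mR=75/5537; mL+mR=5/49 → advance +1; mR−mL=-415/5537 → turn -1·90°
n=3: pose=(6,-6,E); sL=8/85, sR=40/481; mL=40/481, mR=448/40885; mL+mR=8/85 → advance +1; mR−mL=-2952/40885 → turn -1·90°
n=4: pose=(7,-6,S); sL=20/257, sR=4/45; mL=4/45, mR=-128/11565; mL+mR=20/257 → advance +1; mR−mL=-1156/11565 → turn -1·90°
n=5: pose=(7,-7,W); sL=40/481, sR=40/421; mL=40/421, mR=-2400/202501; mL+mR=40/481 → advance +1; mR−mL=-21640/202501 → turn -1·90°

0 20/257 4/45 4/45 -128/11565 7 -6 S
1 40/481 40/421 40/421 -2400/202501 7 -7 W
2 5/49 10/113 10/113 75/5537 6 -7 N
3 8/85 40/481 40/481 448/40885 6 -6 E
4 20/257 4/45 4/45 -128/11565 7 -6 S
5 40/481 40/421 40/421 -2400/202501 7 -7 W
final 6 -7 N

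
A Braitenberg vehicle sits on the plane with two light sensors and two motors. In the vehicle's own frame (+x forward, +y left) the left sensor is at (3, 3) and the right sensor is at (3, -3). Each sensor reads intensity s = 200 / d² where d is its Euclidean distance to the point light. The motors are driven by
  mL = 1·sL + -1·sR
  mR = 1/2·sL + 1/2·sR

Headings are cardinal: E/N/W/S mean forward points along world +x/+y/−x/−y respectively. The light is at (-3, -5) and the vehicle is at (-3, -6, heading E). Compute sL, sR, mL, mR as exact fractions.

left sensor world pos  = (0, -3); dL² = 13
right sensor world pos = (0, -9); dR² = 25
sL = 200/13 = 200/13
sR = 200/25 = 8
mL = 1·sL + -1·sR = 96/13
mR = 1/2·sL + 1/2·sR = 152/13

200/13 8 96/13 152/13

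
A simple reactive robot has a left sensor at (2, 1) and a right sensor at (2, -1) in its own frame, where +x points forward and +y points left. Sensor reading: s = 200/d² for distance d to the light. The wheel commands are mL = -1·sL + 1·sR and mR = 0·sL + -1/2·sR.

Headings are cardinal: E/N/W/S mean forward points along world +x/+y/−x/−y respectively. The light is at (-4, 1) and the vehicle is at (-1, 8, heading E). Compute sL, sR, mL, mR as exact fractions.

left sensor world pos  = (1, 9); dL² = 89
right sensor world pos = (1, 7); dR² = 61
sL = 200/89 = 200/89
sR = 200/61 = 200/61
mL = -1·sL + 1·sR = 5600/5429
mR = 0·sL + -1/2·sR = -100/61

200/89 200/61 5600/5429 -100/61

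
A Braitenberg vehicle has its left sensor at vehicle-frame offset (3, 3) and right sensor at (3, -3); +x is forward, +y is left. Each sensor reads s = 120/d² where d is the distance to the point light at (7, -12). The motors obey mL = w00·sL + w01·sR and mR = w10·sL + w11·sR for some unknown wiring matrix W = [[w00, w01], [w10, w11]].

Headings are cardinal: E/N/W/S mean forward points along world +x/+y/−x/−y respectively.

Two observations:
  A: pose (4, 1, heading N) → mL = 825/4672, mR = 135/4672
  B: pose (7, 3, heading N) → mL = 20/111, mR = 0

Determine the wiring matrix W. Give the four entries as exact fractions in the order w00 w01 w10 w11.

1 -1/2 -1/2 1/2

obs A: pose=(4,1,N) → sL=30/73, sR=15/32, mL=825/4672, mR=135/4672
obs B: pose=(7,3,N) → sL=40/111, sR=40/111, mL=20/111, mR=0
sensor matrix S = [[30/73, 15/32], [40/111, 40/111]]; det S = -225/10804
solve [mL_A; mL_B] = S·[w00; w01] and [mR_A; mR_B] = S·[w10; w11]:
  w00 = 1, w01 = -1/2, w10 = -1/2, w11 = 1/2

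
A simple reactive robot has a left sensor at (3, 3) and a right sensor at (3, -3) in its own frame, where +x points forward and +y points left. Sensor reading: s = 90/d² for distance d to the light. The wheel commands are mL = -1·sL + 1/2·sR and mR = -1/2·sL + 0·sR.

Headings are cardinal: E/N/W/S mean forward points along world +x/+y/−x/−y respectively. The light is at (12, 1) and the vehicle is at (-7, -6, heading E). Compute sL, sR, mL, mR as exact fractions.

45/136 45/178 -2475/12104 -45/272

left sensor world pos  = (-4, -3); dL² = 272
right sensor world pos = (-4, -9); dR² = 356
sL = 90/272 = 45/136
sR = 90/356 = 45/178
mL = -1·sL + 1/2·sR = -2475/12104
mR = -1/2·sL + 0·sR = -45/272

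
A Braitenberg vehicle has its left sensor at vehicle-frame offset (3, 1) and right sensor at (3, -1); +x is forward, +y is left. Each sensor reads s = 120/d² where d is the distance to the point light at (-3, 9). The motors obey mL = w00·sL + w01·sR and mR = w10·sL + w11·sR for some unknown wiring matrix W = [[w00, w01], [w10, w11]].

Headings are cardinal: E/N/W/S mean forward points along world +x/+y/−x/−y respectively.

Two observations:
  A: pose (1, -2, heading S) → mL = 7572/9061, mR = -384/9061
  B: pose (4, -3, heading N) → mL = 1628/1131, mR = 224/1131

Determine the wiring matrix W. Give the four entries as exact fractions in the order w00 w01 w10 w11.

obs A: pose=(1,-2,S) → sL=120/221, sR=24/41, mL=7572/9061, mR=-384/9061
obs B: pose=(4,-3,N) → sL=40/39, sR=24/29, mL=1628/1131, mR=224/1131
sensor matrix S = [[120/221, 24/41], [40/39, 24/29]]; det S = -39680/262769
solve [mL_A; mL_B] = S·[w00; w01] and [mR_A; mR_B] = S·[w10; w11]:
  w00 = 1, w01 = 1/2, w10 = 1, w11 = -1

1 1/2 1 -1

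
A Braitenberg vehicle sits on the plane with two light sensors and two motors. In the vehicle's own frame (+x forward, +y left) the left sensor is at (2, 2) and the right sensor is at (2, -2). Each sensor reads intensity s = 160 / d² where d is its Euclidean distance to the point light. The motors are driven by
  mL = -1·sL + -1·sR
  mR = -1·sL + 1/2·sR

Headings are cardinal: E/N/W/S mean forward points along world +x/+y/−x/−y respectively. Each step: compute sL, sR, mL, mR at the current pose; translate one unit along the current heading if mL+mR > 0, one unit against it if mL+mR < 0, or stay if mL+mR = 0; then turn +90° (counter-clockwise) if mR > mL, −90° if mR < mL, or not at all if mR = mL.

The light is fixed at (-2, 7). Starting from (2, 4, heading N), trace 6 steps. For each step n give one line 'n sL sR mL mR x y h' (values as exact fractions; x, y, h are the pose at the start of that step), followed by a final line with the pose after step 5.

0 32 160/37 -1344/37 -1104/37 2 4 N
1 4 20 -24 6 2 3 W
2 32/17 32/9 -832/153 -16/153 3 3 S
3 16/5 80/37 -992/185 -392/185 3 4 E
4 32 160/37 -1344/37 -1104/37 2 4 N
5 4 20 -24 6 2 3 W
final 3 3 S

n=0: pose=(2,4,N); sL=32, sR=160/37; mL=-1344/37, mR=-1104/37; mL+mR=-2448/37 → advance -1; mR−mL=240/37 → turn +1·90°
n=1: pose=(2,3,W); sL=4, sR=20; mL=-24, mR=6; mL+mR=-18 → advance -1; mR−mL=30 → turn +1·90°
n=2: pose=(3,3,S); sL=32/17, sR=32/9; mL=-832/153, mR=-16/153; mL+mR=-848/153 → advance -1; mR−mL=16/3 → turn +1·90°
n=3: pose=(3,4,E); sL=16/5, sR=80/37; mL=-992/185, mR=-392/185; mL+mR=-1384/185 → advance -1; mR−mL=120/37 → turn +1·90°
n=4: pose=(2,4,N); sL=32, sR=160/37; mL=-1344/37, mR=-1104/37; mL+mR=-2448/37 → advance -1; mR−mL=240/37 → turn +1·90°
n=5: pose=(2,3,W); sL=4, sR=20; mL=-24, mR=6; mL+mR=-18 → advance -1; mR−mL=30 → turn +1·90°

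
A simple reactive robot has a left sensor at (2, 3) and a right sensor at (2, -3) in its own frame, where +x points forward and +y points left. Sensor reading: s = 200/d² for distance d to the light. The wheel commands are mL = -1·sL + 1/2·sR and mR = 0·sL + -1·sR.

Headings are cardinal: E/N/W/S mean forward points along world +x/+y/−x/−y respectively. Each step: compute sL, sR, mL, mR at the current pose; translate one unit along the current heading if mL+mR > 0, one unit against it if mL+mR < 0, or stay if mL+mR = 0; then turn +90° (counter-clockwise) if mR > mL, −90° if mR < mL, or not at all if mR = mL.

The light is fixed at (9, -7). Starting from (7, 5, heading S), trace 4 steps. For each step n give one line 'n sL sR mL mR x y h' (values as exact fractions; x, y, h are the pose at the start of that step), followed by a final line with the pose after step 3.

n=0: pose=(7,5,S); sL=200/101, sR=8/5; mL=-596/505, mR=-8/5; mL+mR=-1404/505 → advance -1; mR−mL=-212/505 → turn -1·90°
n=1: pose=(7,6,W); sL=50/29, sR=25/34; mL=-2675/1972, mR=-25/34; mL+mR=-4125/1972 → advance -1; mR−mL=1225/1972 → turn +1·90°
n=2: pose=(8,6,S); sL=8/5, sR=200/137; mL=-596/685, mR=-200/137; mL+mR=-1596/685 → advance -1; mR−mL=-404/685 → turn -1·90°
n=3: pose=(8,7,W); sL=20/13, sR=100/149; mL=-2330/1937, mR=-100/149; mL+mR=-3630/1937 → advance -1; mR−mL=1030/1937 → turn +1·90°

0 200/101 8/5 -596/505 -8/5 7 5 S
1 50/29 25/34 -2675/1972 -25/34 7 6 W
2 8/5 200/137 -596/685 -200/137 8 6 S
3 20/13 100/149 -2330/1937 -100/149 8 7 W
final 9 7 S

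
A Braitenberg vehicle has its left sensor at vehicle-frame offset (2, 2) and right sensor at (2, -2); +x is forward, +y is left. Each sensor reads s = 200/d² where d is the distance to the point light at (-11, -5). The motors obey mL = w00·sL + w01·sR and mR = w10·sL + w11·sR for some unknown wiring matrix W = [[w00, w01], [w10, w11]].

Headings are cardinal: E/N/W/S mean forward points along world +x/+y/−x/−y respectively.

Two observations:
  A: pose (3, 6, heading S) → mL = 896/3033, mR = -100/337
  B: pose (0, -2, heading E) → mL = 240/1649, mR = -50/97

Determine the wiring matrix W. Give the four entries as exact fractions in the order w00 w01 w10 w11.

-1 1 -1/2 0

obs A: pose=(3,6,S) → sL=200/337, sR=8/9, mL=896/3033, mR=-100/337
obs B: pose=(0,-2,E) → sL=100/97, sR=20/17, mL=240/1649, mR=-50/97
sensor matrix S = [[200/337, 8/9], [100/97, 20/17]]; det S = -1091200/5001417
solve [mL_A; mL_B] = S·[w00; w01] and [mR_A; mR_B] = S·[w10; w11]:
  w00 = -1, w01 = 1, w10 = -1/2, w11 = 0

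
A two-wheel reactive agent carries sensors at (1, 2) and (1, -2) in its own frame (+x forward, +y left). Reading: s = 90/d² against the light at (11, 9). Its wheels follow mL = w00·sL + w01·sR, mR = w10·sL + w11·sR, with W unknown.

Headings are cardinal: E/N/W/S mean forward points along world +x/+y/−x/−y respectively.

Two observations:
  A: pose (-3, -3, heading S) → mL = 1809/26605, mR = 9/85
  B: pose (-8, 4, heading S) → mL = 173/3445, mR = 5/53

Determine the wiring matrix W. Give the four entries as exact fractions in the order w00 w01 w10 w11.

-1/2 1 0 1/2

obs A: pose=(-3,-3,S) → sL=90/313, sR=18/85, mL=1809/26605, mR=9/85
obs B: pose=(-8,4,S) → sL=18/65, sR=10/53, mL=173/3445, mR=5/53
sensor matrix S = [[90/313, 18/85], [18/65, 10/53]]; det S = -402336/91654225
solve [mL_A; mL_B] = S·[w00; w01] and [mR_A; mR_B] = S·[w10; w11]:
  w00 = -1/2, w01 = 1, w10 = 0, w11 = 1/2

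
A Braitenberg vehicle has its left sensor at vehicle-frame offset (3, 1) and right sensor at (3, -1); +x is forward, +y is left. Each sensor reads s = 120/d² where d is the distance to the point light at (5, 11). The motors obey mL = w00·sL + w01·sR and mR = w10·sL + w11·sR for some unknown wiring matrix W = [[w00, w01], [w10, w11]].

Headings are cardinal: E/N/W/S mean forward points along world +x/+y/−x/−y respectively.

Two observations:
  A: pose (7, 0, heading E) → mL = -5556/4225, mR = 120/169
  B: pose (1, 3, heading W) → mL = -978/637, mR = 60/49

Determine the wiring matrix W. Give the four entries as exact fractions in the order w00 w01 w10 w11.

obs A: pose=(7,0,E) → sL=24/25, sR=120/169, mL=-5556/4225, mR=120/169
obs B: pose=(1,3,W) → sL=12/13, sR=60/49, mL=-978/637, mR=60/49
sensor matrix S = [[24/25, 120/169], [12/13, 60/49]]; det S = 279936/538265
solve [mL_A; mL_B] = S·[w00; w01] and [mR_A; mR_B] = S·[w10; w11]:
  w00 = -1, w01 = -1/2, w10 = 0, w11 = 1

-1 -1/2 0 1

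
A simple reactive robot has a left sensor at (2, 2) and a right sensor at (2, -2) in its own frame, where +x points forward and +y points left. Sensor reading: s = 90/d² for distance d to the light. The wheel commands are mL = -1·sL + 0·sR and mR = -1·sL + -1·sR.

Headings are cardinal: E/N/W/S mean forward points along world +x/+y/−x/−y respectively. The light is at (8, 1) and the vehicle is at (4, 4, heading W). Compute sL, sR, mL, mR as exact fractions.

left sensor world pos  = (2, 2); dL² = 37
right sensor world pos = (2, 6); dR² = 61
sL = 90/37 = 90/37
sR = 90/61 = 90/61
mL = -1·sL + 0·sR = -90/37
mR = -1·sL + -1·sR = -8820/2257

90/37 90/61 -90/37 -8820/2257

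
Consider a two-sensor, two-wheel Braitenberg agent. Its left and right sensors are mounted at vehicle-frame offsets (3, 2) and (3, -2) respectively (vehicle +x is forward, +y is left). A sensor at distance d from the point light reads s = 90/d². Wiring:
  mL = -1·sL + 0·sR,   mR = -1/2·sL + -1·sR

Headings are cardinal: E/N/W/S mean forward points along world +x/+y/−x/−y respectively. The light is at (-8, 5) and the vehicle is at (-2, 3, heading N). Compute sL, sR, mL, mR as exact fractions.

90/17 18/13 -90/17 -891/221

left sensor world pos  = (-4, 6); dL² = 17
right sensor world pos = (0, 6); dR² = 65
sL = 90/17 = 90/17
sR = 90/65 = 18/13
mL = -1·sL + 0·sR = -90/17
mR = -1/2·sL + -1·sR = -891/221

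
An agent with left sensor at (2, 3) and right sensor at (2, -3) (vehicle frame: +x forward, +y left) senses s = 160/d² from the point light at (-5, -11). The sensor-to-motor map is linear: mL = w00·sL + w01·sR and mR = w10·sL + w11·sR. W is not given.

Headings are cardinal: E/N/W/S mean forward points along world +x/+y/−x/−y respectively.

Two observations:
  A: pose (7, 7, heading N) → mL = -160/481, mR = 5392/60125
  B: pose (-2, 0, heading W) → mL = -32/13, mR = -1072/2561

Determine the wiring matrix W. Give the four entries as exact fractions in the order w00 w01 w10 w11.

obs A: pose=(7,7,N) → sL=160/481, sR=32/125, mL=-160/481, mR=5392/60125
obs B: pose=(-2,0,W) → sL=32/13, sR=160/197, mL=-32/13, mR=-1072/2561
sensor matrix S = [[160/481, 32/125], [32/13, 160/197]]; det S = -4263936/11844625
solve [mL_A; mL_B] = S·[w00; w01] and [mR_A; mR_B] = S·[w10; w11]:
  w00 = -1, w01 = 0, w10 = -1/2, w11 = 1

-1 0 -1/2 1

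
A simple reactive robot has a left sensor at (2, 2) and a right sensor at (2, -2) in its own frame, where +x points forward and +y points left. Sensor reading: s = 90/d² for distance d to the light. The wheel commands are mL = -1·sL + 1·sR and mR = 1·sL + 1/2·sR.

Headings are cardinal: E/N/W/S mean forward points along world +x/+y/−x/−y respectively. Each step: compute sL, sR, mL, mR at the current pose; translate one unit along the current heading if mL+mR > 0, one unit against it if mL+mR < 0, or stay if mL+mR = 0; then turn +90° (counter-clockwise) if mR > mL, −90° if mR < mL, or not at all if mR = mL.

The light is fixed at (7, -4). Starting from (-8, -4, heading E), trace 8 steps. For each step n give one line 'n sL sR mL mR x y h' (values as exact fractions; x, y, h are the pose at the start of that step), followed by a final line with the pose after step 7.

0 90/173 90/173 0 135/173 -8 -4 E
1 9/26 45/74 126/481 1251/1924 -7 -4 N
2 90/257 18/53 -144/13621 7083/13621 -7 -3 W
3 9/17 9/29 -108/493 675/986 -8 -3 S
4 90/173 90/173 0 135/173 -8 -4 E
5 9/26 45/74 126/481 1251/1924 -7 -4 N
6 90/257 18/53 -144/13621 7083/13621 -7 -3 W
7 9/17 9/29 -108/493 675/986 -8 -3 S
final -8 -4 E

n=0: pose=(-8,-4,E); sL=90/173, sR=90/173; mL=0, mR=135/173; mL+mR=135/173 → advance +1; mR−mL=135/173 → turn +1·90°
n=1: pose=(-7,-4,N); sL=9/26, sR=45/74; mL=126/481, mR=1251/1924; mL+mR=135/148 → advance +1; mR−mL=747/1924 → turn +1·90°
n=2: pose=(-7,-3,W); sL=90/257, sR=18/53; mL=-144/13621, mR=7083/13621; mL+mR=27/53 → advance +1; mR−mL=7227/13621 → turn +1·90°
n=3: pose=(-8,-3,S); sL=9/17, sR=9/29; mL=-108/493, mR=675/986; mL+mR=27/58 → advance +1; mR−mL=891/986 → turn +1·90°
n=4: pose=(-8,-4,E); sL=90/173, sR=90/173; mL=0, mR=135/173; mL+mR=135/173 → advance +1; mR−mL=135/173 → turn +1·90°
n=5: pose=(-7,-4,N); sL=9/26, sR=45/74; mL=126/481, mR=1251/1924; mL+mR=135/148 → advance +1; mR−mL=747/1924 → turn +1·90°
n=6: pose=(-7,-3,W); sL=90/257, sR=18/53; mL=-144/13621, mR=7083/13621; mL+mR=27/53 → advance +1; mR−mL=7227/13621 → turn +1·90°
n=7: pose=(-8,-3,S); sL=9/17, sR=9/29; mL=-108/493, mR=675/986; mL+mR=27/58 → advance +1; mR−mL=891/986 → turn +1·90°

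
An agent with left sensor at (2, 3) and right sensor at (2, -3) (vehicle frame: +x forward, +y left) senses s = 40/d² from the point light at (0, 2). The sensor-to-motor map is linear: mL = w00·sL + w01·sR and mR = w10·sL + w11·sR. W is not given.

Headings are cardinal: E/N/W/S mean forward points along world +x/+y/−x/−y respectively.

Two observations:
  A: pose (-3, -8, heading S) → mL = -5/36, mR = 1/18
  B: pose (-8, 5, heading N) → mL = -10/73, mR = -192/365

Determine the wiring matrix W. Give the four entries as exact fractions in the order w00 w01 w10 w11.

-1/2 0 1 -1

obs A: pose=(-3,-8,S) → sL=5/18, sR=2/9, mL=-5/36, mR=1/18
obs B: pose=(-8,5,N) → sL=20/73, sR=4/5, mL=-10/73, mR=-192/365
sensor matrix S = [[5/18, 2/9], [20/73, 4/5]]; det S = 106/657
solve [mL_A; mL_B] = S·[w00; w01] and [mR_A; mR_B] = S·[w10; w11]:
  w00 = -1/2, w01 = 0, w10 = 1, w11 = -1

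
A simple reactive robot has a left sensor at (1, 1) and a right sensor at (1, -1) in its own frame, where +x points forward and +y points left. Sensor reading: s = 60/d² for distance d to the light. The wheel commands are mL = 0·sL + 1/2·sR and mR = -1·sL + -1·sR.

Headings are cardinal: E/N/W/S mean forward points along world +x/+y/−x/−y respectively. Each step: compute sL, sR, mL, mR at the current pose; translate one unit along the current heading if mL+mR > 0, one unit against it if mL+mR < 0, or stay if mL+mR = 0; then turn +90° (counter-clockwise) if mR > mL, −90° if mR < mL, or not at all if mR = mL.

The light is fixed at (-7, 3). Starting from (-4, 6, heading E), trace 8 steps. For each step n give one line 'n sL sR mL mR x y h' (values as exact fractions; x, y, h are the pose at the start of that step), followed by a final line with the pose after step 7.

n=0: pose=(-4,6,E); sL=15/8, sR=3; mL=3/2, mR=-39/8; mL+mR=-27/8 → advance -1; mR−mL=-51/8 → turn -1·90°
n=1: pose=(-5,6,S); sL=60/13, sR=12; mL=6, mR=-216/13; mL+mR=-138/13 → advance -1; mR−mL=-294/13 → turn -1·90°
n=2: pose=(-5,7,W); sL=6, sR=30/13; mL=15/13, mR=-108/13; mL+mR=-93/13 → advance -1; mR−mL=-123/13 → turn -1·90°
n=3: pose=(-4,7,N); sL=60/29, sR=60/41; mL=30/41, mR=-4200/1189; mL+mR=-3330/1189 → advance -1; mR−mL=-5070/1189 → turn -1·90°
n=4: pose=(-4,6,E); sL=15/8, sR=3; mL=3/2, mR=-39/8; mL+mR=-27/8 → advance -1; mR−mL=-51/8 → turn -1·90°
n=5: pose=(-5,6,S); sL=60/13, sR=12; mL=6, mR=-216/13; mL+mR=-138/13 → advance -1; mR−mL=-294/13 → turn -1·90°
n=6: pose=(-5,7,W); sL=6, sR=30/13; mL=15/13, mR=-108/13; mL+mR=-93/13 → advance -1; mR−mL=-123/13 → turn -1·90°
n=7: pose=(-4,7,N); sL=60/29, sR=60/41; mL=30/41, mR=-4200/1189; mL+mR=-3330/1189 → advance -1; mR−mL=-5070/1189 → turn -1·90°

0 15/8 3 3/2 -39/8 -4 6 E
1 60/13 12 6 -216/13 -5 6 S
2 6 30/13 15/13 -108/13 -5 7 W
3 60/29 60/41 30/41 -4200/1189 -4 7 N
4 15/8 3 3/2 -39/8 -4 6 E
5 60/13 12 6 -216/13 -5 6 S
6 6 30/13 15/13 -108/13 -5 7 W
7 60/29 60/41 30/41 -4200/1189 -4 7 N
final -4 6 E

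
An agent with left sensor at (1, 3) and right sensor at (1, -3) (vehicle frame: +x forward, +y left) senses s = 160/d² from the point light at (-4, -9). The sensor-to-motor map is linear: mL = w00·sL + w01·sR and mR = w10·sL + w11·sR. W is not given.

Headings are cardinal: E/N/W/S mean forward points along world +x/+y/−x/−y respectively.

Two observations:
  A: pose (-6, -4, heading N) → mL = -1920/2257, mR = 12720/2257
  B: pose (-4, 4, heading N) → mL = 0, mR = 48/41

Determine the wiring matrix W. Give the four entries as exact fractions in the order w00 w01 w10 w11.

1/2 -1/2 1/2 1

obs A: pose=(-6,-4,N) → sL=160/61, sR=160/37, mL=-1920/2257, mR=12720/2257
obs B: pose=(-4,4,N) → sL=32/41, sR=32/41, mL=0, mR=48/41
sensor matrix S = [[160/61, 160/37], [32/41, 32/41]]; det S = -122880/92537
solve [mL_A; mL_B] = S·[w00; w01] and [mR_A; mR_B] = S·[w10; w11]:
  w00 = 1/2, w01 = -1/2, w10 = 1/2, w11 = 1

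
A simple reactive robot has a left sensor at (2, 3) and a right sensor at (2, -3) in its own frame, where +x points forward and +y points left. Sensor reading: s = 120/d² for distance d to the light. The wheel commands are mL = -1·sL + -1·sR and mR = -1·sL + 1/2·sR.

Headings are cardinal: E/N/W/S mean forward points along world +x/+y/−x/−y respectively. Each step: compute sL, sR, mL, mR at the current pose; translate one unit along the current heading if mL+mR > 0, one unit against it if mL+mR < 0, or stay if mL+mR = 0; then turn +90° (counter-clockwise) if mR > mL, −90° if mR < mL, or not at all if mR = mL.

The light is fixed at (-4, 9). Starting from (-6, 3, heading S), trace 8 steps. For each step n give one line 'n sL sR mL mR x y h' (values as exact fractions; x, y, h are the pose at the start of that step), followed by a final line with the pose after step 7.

n=0: pose=(-6,3,S); sL=24/13, sR=120/89; mL=-3696/1157, mR=-1356/1157; mL+mR=-5052/1157 → advance -1; mR−mL=180/89 → turn +1·90°
n=1: pose=(-6,4,E); sL=30, sR=15/8; mL=-255/8, mR=-465/16; mL+mR=-975/16 → advance -1; mR−mL=45/16 → turn +1·90°
n=2: pose=(-7,4,N); sL=8/3, sR=40/3; mL=-16, mR=4; mL+mR=-12 → advance -1; mR−mL=20 → turn +1·90°
n=3: pose=(-7,3,W); sL=60/53, sR=60/17; mL=-4200/901, mR=570/901; mL+mR=-3630/901 → advance -1; mR−mL=90/17 → turn +1·90°
n=4: pose=(-6,3,S); sL=24/13, sR=120/89; mL=-3696/1157, mR=-1356/1157; mL+mR=-5052/1157 → advance -1; mR−mL=180/89 → turn +1·90°
n=5: pose=(-6,4,E); sL=30, sR=15/8; mL=-255/8, mR=-465/16; mL+mR=-975/16 → advance -1; mR−mL=45/16 → turn +1·90°
n=6: pose=(-7,4,N); sL=8/3, sR=40/3; mL=-16, mR=4; mL+mR=-12 → advance -1; mR−mL=20 → turn +1·90°
n=7: pose=(-7,3,W); sL=60/53, sR=60/17; mL=-4200/901, mR=570/901; mL+mR=-3630/901 → advance -1; mR−mL=90/17 → turn +1·90°

0 24/13 120/89 -3696/1157 -1356/1157 -6 3 S
1 30 15/8 -255/8 -465/16 -6 4 E
2 8/3 40/3 -16 4 -7 4 N
3 60/53 60/17 -4200/901 570/901 -7 3 W
4 24/13 120/89 -3696/1157 -1356/1157 -6 3 S
5 30 15/8 -255/8 -465/16 -6 4 E
6 8/3 40/3 -16 4 -7 4 N
7 60/53 60/17 -4200/901 570/901 -7 3 W
final -6 3 S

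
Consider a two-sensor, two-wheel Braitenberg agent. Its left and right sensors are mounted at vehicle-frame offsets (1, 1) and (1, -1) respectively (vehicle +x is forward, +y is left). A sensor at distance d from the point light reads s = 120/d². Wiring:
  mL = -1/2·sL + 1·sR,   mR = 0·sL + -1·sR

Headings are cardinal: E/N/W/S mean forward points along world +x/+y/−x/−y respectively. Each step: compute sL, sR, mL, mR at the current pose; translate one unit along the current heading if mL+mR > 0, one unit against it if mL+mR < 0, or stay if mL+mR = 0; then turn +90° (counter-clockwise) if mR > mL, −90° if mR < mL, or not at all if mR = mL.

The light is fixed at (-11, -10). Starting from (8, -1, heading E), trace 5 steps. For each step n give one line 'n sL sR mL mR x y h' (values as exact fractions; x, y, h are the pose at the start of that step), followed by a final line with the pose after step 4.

n=0: pose=(8,-1,E); sL=6/25, sR=15/58; mL=201/1450, mR=-15/58; mL+mR=-3/25 → advance -1; mR−mL=-288/725 → turn -1·90°
n=1: pose=(7,-1,S); sL=24/85, sR=120/353; mL=5964/30005, mR=-120/353; mL+mR=-12/85 → advance -1; mR−mL=-16164/30005 → turn -1·90°
n=2: pose=(7,0,W); sL=12/37, sR=12/41; mL=198/1517, mR=-12/41; mL+mR=-6/37 → advance -1; mR−mL=-642/1517 → turn -1·90°
n=3: pose=(8,0,N); sL=24/89, sR=120/521; mL=4428/46369, mR=-120/521; mL+mR=-12/89 → advance -1; mR−mL=-15108/46369 → turn -1·90°
n=4: pose=(8,-1,E); sL=6/25, sR=15/58; mL=201/1450, mR=-15/58; mL+mR=-3/25 → advance -1; mR−mL=-288/725 → turn -1·90°

0 6/25 15/58 201/1450 -15/58 8 -1 E
1 24/85 120/353 5964/30005 -120/353 7 -1 S
2 12/37 12/41 198/1517 -12/41 7 0 W
3 24/89 120/521 4428/46369 -120/521 8 0 N
4 6/25 15/58 201/1450 -15/58 8 -1 E
final 7 -1 S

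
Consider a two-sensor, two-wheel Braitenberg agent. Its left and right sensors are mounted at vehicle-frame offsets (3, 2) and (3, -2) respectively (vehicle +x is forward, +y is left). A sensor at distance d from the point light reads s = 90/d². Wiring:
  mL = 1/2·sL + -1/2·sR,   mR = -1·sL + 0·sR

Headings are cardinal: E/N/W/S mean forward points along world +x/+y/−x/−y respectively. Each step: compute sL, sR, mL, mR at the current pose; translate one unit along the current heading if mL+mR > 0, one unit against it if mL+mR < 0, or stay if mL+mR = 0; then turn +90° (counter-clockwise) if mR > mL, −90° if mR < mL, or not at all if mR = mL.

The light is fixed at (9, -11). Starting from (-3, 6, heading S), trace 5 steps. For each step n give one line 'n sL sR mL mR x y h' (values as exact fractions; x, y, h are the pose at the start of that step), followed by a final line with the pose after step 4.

n=0: pose=(-3,6,S); sL=45/148, sR=45/196; mL=135/3626, mR=-45/148; mL+mR=-1935/7252 → advance -1; mR−mL=-2475/7252 → turn -1·90°
n=1: pose=(-3,7,W); sL=90/481, sR=18/125; mL=1296/60125, mR=-90/481; mL+mR=-9954/60125 → advance -1; mR−mL=-12546/60125 → turn -1·90°
n=2: pose=(-2,7,N); sL=9/61, sR=5/29; mL=-22/1769, mR=-9/61; mL+mR=-283/1769 → advance -1; mR−mL=-239/1769 → turn -1·90°
n=3: pose=(-2,6,E); sL=18/85, sR=90/289; mL=-72/1445, mR=-18/85; mL+mR=-378/1445 → advance -1; mR−mL=-234/1445 → turn -1·90°
n=4: pose=(-3,6,S); sL=45/148, sR=45/196; mL=135/3626, mR=-45/148; mL+mR=-1935/7252 → advance -1; mR−mL=-2475/7252 → turn -1·90°

0 45/148 45/196 135/3626 -45/148 -3 6 S
1 90/481 18/125 1296/60125 -90/481 -3 7 W
2 9/61 5/29 -22/1769 -9/61 -2 7 N
3 18/85 90/289 -72/1445 -18/85 -2 6 E
4 45/148 45/196 135/3626 -45/148 -3 6 S
final -3 7 W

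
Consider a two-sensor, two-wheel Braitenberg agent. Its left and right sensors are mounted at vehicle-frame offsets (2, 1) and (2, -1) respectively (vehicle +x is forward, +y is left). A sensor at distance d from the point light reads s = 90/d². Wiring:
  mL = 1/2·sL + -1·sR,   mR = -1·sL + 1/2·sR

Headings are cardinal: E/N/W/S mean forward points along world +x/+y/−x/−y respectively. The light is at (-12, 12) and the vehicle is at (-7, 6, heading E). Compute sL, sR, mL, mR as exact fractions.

left sensor world pos  = (-5, 7); dL² = 74
right sensor world pos = (-5, 5); dR² = 98
sL = 90/74 = 45/37
sR = 90/98 = 45/49
mL = 1/2·sL + -1·sR = -1125/3626
mR = -1·sL + 1/2·sR = -2745/3626

45/37 45/49 -1125/3626 -2745/3626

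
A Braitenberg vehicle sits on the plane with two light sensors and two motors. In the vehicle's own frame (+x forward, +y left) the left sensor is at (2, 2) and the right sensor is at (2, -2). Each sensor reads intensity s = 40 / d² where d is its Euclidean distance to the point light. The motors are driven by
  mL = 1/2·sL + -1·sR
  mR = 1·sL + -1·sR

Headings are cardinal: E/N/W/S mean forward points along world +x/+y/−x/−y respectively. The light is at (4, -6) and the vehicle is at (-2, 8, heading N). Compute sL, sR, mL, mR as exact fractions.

1/8 5/34 -23/272 -3/136

left sensor world pos  = (-4, 10); dL² = 320
right sensor world pos = (0, 10); dR² = 272
sL = 40/320 = 1/8
sR = 40/272 = 5/34
mL = 1/2·sL + -1·sR = -23/272
mR = 1·sL + -1·sR = -3/136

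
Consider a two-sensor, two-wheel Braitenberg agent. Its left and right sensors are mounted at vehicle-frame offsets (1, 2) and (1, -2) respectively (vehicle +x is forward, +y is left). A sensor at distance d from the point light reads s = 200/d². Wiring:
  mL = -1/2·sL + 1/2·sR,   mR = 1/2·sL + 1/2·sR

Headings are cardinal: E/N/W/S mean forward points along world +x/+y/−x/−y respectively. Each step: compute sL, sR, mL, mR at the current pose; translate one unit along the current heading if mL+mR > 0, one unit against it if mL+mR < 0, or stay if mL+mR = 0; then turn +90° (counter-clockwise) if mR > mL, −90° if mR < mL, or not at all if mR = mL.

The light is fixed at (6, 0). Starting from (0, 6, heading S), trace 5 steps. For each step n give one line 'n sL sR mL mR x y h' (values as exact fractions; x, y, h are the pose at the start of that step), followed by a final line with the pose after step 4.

0 200/41 200/89 -4800/3649 13000/3649 0 6 S
1 100/37 100/17 1000/629 2700/629 0 5 E
2 40/17 40/9 160/153 520/153 1 5 N
3 50/13 2 -12/13 38/13 1 6 W
4 200/41 200/89 -4800/3649 13000/3649 0 6 S
final 0 5 E

n=0: pose=(0,6,S); sL=200/41, sR=200/89; mL=-4800/3649, mR=13000/3649; mL+mR=200/89 → advance +1; mR−mL=200/41 → turn +1·90°
n=1: pose=(0,5,E); sL=100/37, sR=100/17; mL=1000/629, mR=2700/629; mL+mR=100/17 → advance +1; mR−mL=100/37 → turn +1·90°
n=2: pose=(1,5,N); sL=40/17, sR=40/9; mL=160/153, mR=520/153; mL+mR=40/9 → advance +1; mR−mL=40/17 → turn +1·90°
n=3: pose=(1,6,W); sL=50/13, sR=2; mL=-12/13, mR=38/13; mL+mR=2 → advance +1; mR−mL=50/13 → turn +1·90°
n=4: pose=(0,6,S); sL=200/41, sR=200/89; mL=-4800/3649, mR=13000/3649; mL+mR=200/89 → advance +1; mR−mL=200/41 → turn +1·90°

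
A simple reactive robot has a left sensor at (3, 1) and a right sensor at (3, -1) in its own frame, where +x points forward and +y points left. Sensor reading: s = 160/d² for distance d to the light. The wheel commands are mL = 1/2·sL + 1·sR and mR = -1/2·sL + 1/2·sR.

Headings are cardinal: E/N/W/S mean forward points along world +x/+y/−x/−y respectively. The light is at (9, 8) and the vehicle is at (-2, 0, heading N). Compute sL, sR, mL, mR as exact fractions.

160/169 32/25 7408/4225 704/4225

left sensor world pos  = (-3, 3); dL² = 169
right sensor world pos = (-1, 3); dR² = 125
sL = 160/169 = 160/169
sR = 160/125 = 32/25
mL = 1/2·sL + 1·sR = 7408/4225
mR = -1/2·sL + 1/2·sR = 704/4225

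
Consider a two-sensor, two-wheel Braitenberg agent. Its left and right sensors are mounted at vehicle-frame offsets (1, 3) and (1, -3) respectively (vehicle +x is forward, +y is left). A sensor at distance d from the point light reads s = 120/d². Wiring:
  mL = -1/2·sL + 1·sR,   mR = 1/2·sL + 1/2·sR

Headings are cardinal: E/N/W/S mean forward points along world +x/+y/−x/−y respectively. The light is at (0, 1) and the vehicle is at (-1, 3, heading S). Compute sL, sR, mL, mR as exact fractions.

24 120/17 -84/17 264/17

left sensor world pos  = (2, 2); dL² = 5
right sensor world pos = (-4, 2); dR² = 17
sL = 120/5 = 24
sR = 120/17 = 120/17
mL = -1/2·sL + 1·sR = -84/17
mR = 1/2·sL + 1/2·sR = 264/17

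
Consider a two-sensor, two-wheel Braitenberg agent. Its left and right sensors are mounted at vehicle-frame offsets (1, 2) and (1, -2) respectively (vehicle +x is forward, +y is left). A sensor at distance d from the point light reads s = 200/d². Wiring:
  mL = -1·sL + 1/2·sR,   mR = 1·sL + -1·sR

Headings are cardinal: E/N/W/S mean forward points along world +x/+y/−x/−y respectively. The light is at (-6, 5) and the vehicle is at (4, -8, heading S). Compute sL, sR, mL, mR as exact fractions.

10/17 10/13 -45/221 -40/221

left sensor world pos  = (6, -9); dL² = 340
right sensor world pos = (2, -9); dR² = 260
sL = 200/340 = 10/17
sR = 200/260 = 10/13
mL = -1·sL + 1/2·sR = -45/221
mR = 1·sL + -1·sR = -40/221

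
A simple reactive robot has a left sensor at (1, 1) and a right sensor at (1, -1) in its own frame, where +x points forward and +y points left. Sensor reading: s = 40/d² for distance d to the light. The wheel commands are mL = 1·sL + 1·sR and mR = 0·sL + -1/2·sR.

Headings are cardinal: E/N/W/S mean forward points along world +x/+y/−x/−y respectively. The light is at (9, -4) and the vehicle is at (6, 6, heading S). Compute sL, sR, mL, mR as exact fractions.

left sensor world pos  = (7, 5); dL² = 85
right sensor world pos = (5, 5); dR² = 97
sL = 40/85 = 8/17
sR = 40/97 = 40/97
mL = 1·sL + 1·sR = 1456/1649
mR = 0·sL + -1/2·sR = -20/97

8/17 40/97 1456/1649 -20/97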